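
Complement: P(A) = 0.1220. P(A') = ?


P(not A) = 1 - 0.1220 = 0.8780

P(not A) = 0.8780


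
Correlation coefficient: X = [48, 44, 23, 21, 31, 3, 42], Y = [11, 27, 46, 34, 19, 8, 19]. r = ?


Mean X = 30.2857, Mean Y = 23.4286
SD X = 14.752378, SD Y = 12.338756
Cov = -9.693878
r = -9.693878/(14.752378*12.338756) = -0.0533

r = -0.0533


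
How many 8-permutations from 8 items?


P(8,8) = 8!/0!
= 40320/1
= 40320

P(8,8) = 40320


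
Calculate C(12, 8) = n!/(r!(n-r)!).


C(12,8) = 12!/(8! × 4!)
= 479001600/(40320 × 24)
= 495

C(12,8) = 495


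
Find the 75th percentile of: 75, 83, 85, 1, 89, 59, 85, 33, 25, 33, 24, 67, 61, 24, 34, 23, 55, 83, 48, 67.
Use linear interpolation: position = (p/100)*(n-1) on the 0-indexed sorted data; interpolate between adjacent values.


Sorted: 1, 23, 24, 24, 25, 33, 33, 34, 48, 55, 59, 61, 67, 67, 75, 83, 83, 85, 85, 89
n = 20
Index = 75/100 * 19 = 14.2500
Lower = data[14] = 75, Upper = data[15] = 83
P75 = 75 + 0.2500*(8) = 77.0000

P75 = 77.0000


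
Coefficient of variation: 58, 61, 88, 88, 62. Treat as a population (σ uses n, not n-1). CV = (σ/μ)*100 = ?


Mean = 71.4000
SD = 13.6176
CV = (13.6176/71.4000)*100 = 19.0723%

CV = 19.0723%


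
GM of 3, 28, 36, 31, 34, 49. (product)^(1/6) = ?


Product = 3 × 28 × 36 × 31 × 34 × 49 = 156177504
GM = 156177504^(1/6) = 23.2061

GM = 23.2061


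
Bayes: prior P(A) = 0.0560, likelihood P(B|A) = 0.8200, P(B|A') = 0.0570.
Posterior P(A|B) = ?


P(B) = P(B|A)*P(A) + P(B|A')*P(A')
= 0.8200*0.0560 + 0.0570*0.9440
= 0.045920 + 0.053808 = 0.099728
P(A|B) = 0.045920/0.099728 = 0.4605

P(A|B) = 0.4605


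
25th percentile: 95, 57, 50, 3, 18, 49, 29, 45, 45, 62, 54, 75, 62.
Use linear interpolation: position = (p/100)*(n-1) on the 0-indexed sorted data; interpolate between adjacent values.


Sorted: 3, 18, 29, 45, 45, 49, 50, 54, 57, 62, 62, 75, 95
n = 13
Index = 25/100 * 12 = 3.0000
Lower = data[3] = 45, Upper = data[4] = 45
P25 = 45 + 0*(0) = 45.0000

P25 = 45.0000


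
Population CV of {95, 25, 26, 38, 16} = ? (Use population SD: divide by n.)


Mean = 40.0000
SD = 28.3760
CV = (28.3760/40.0000)*100 = 70.9401%

CV = 70.9401%


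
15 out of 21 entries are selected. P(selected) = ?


P = 15/21 = 0.7143

P = 0.7143


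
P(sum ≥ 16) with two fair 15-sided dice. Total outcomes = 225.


Total outcomes = 15×15 = 225
Favorable (sum ≥ 16): 120
P = 120/225 = 0.5333

P = 0.5333


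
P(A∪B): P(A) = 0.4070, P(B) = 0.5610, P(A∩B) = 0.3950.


P(A∪B) = 0.4070 + 0.5610 - 0.3950
= 0.9680 - 0.3950
= 0.5730

P(A∪B) = 0.5730


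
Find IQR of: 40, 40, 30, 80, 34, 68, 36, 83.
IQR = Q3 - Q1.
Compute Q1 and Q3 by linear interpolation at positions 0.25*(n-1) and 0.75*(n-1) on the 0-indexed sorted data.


Sorted: 30, 34, 36, 40, 40, 68, 80, 83
Q1 (25th %ile) = 35.5000
Q3 (75th %ile) = 71.0000
IQR = 71.0000 - 35.5000 = 35.5000

IQR = 35.5000


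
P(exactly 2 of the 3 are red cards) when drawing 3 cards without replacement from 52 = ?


Hypergeometric: P(X=2) = C(26,2)·C(26,1) / C(52,3)
= 325 × 26 / 22100
= 8450/22100 = 0.3824

P = 0.3824


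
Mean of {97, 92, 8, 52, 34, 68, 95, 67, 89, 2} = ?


Sum = 97 + 92 + 8 + 52 + 34 + 68 + 95 + 67 + 89 + 2 = 604
n = 10
Mean = 604/10 = 60.4000

Mean = 60.4000


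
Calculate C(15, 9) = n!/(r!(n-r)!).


C(15,9) = 15!/(9! × 6!)
= 1307674368000/(362880 × 720)
= 5005

C(15,9) = 5005


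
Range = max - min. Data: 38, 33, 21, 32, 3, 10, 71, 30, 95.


Max = 95, Min = 3
Range = 95 - 3 = 92

Range = 92


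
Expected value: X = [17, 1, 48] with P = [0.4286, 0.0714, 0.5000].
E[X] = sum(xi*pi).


E[X] = 17*0.4286 + 1*0.0714 + 48*0.5000
= 7.2862 + 0.0714 + 24.0000
= 31.3576

E[X] = 31.3576


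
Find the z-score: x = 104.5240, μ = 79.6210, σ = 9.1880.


z = (104.5240 - 79.6210)/9.1880
= 24.9030/9.1880
= 2.7104

z = 2.7104


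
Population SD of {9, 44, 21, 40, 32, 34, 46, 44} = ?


Mean = 33.7500
Variance = 147.1875
SD = sqrt(147.1875) = 12.1321

SD = 12.1321


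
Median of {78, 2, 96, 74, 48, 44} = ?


Sorted: 2, 44, 48, 74, 78, 96
n = 6 (even)
Middle values: 48 and 74
Median = (48+74)/2 = 61.0000

Median = 61.0000


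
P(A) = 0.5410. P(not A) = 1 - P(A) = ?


P(not A) = 1 - 0.5410 = 0.4590

P(not A) = 0.4590


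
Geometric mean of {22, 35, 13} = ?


Product = 22 × 35 × 13 = 10010
GM = 10010^(1/3) = 21.5515

GM = 21.5515


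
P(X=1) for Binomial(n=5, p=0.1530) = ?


C(5,1) = 5
p^1 = 0.153000
(1-p)^4 = 0.514676
P = 5 * 0.153000 * 0.514676 = 0.3937

P(X=1) = 0.3937


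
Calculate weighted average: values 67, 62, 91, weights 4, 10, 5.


Numerator = 67*4 + 62*10 + 91*5 = 1343
Denominator = 4 + 10 + 5 = 19
WM = 1343/19 = 70.6842

WM = 70.6842


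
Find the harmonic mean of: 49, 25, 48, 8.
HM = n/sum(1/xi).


Sum of reciprocals = 1/49 + 1/25 + 1/48 + 1/8 = 0.206241
HM = 4/0.206241 = 19.3947

HM = 19.3947


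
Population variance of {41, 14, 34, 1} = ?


Mean = 22.5000
Squared deviations: 342.2500, 72.2500, 132.2500, 462.2500
Sum = 1009.0000
Variance = 1009.0000/4 = 252.2500

Variance = 252.2500


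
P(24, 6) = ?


P(24,6) = 24!/18!
= 620448401733239439360000/6402373705728000
= 96909120

P(24,6) = 96909120


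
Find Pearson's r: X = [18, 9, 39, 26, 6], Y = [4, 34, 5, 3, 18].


Mean X = 19.6000, Mean Y = 12.8000
SD X = 11.976644, SD Y = 11.923087
Cov = -99.080000
r = -99.080000/(11.976644*11.923087) = -0.6938

r = -0.6938


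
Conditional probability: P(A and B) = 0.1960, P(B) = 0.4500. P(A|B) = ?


P(A|B) = 0.1960/0.4500 = 0.4356

P(A|B) = 0.4356


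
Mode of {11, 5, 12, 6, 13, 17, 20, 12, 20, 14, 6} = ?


Frequencies: 5:1, 6:2, 11:1, 12:2, 13:1, 14:1, 17:1, 20:2
Max frequency = 2
Mode = 6, 12, 20

Mode = 6, 12, 20


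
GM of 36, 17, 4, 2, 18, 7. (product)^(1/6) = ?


Product = 36 × 17 × 4 × 2 × 18 × 7 = 616896
GM = 616896^(1/6) = 9.2265

GM = 9.2265


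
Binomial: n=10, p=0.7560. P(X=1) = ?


C(10,1) = 10
p^1 = 0.756000
(1-p)^9 = 3.065550e-06
P = 10 * 0.756000 * 3.065550e-06 = 2.3176e-05

P(X=1) = 2.3176e-05


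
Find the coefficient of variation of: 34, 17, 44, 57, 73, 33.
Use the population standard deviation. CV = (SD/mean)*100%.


Mean = 43.0000
SD = 18.0462
CV = (18.0462/43.0000)*100 = 41.9680%

CV = 41.9680%


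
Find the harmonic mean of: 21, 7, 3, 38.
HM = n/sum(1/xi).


Sum of reciprocals = 1/21 + 1/7 + 1/3 + 1/38 = 0.550125
HM = 4/0.550125 = 7.2711

HM = 7.2711


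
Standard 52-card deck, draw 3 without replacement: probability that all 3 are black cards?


P(all black cards) = (26/52) × (25/51) × (24/50)
= 0.1176

P = 0.1176


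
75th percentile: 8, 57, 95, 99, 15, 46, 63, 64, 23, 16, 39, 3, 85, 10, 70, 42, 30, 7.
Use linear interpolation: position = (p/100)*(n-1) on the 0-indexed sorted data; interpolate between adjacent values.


Sorted: 3, 7, 8, 10, 15, 16, 23, 30, 39, 42, 46, 57, 63, 64, 70, 85, 95, 99
n = 18
Index = 75/100 * 17 = 12.7500
Lower = data[12] = 63, Upper = data[13] = 64
P75 = 63 + 0.7500*(1) = 63.7500

P75 = 63.7500


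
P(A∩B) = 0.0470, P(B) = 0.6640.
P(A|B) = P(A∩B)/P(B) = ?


P(A|B) = 0.0470/0.6640 = 0.0708

P(A|B) = 0.0708


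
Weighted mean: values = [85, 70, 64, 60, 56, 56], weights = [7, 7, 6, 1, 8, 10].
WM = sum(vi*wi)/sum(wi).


Numerator = 85*7 + 70*7 + 64*6 + 60*1 + 56*8 + 56*10 = 2537
Denominator = 7 + 7 + 6 + 1 + 8 + 10 = 39
WM = 2537/39 = 65.0513

WM = 65.0513


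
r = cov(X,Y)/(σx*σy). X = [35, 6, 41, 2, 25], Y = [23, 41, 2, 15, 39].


Mean X = 21.8000, Mean Y = 24.0000
SD X = 15.458331, SD Y = 14.696938
Cov = -95.600000
r = -95.600000/(15.458331*14.696938) = -0.4208

r = -0.4208


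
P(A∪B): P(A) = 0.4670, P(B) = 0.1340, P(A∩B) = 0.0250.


P(A∪B) = 0.4670 + 0.1340 - 0.0250
= 0.6010 - 0.0250
= 0.5760

P(A∪B) = 0.5760


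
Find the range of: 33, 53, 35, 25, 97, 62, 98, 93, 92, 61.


Max = 98, Min = 25
Range = 98 - 25 = 73

Range = 73


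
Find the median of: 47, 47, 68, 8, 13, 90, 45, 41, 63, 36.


Sorted: 8, 13, 36, 41, 45, 47, 47, 63, 68, 90
n = 10 (even)
Middle values: 45 and 47
Median = (45+47)/2 = 46.0000

Median = 46.0000


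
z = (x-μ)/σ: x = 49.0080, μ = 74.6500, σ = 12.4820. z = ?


z = (49.0080 - 74.6500)/12.4820
= -25.6420/12.4820
= -2.0543

z = -2.0543


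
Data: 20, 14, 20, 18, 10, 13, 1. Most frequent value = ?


Frequencies: 1:1, 10:1, 13:1, 14:1, 18:1, 20:2
Max frequency = 2
Mode = 20

Mode = 20


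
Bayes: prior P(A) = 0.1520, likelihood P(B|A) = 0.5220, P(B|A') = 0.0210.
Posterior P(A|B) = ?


P(B) = P(B|A)*P(A) + P(B|A')*P(A')
= 0.5220*0.1520 + 0.0210*0.8480
= 0.079344 + 0.017808 = 0.097152
P(A|B) = 0.079344/0.097152 = 0.8167

P(A|B) = 0.8167


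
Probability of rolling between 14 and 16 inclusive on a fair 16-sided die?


Favorable outcomes (14 ≤ roll ≤ 16): 3
Total outcomes = 16
P = 3/16 = 0.1875

P = 0.1875


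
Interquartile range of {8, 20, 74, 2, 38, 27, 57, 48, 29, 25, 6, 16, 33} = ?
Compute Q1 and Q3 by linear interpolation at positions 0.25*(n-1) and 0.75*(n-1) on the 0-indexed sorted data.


Sorted: 2, 6, 8, 16, 20, 25, 27, 29, 33, 38, 48, 57, 74
Q1 (25th %ile) = 16.0000
Q3 (75th %ile) = 38.0000
IQR = 38.0000 - 16.0000 = 22.0000

IQR = 22.0000


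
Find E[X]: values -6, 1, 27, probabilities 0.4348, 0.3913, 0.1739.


E[X] = -6*0.4348 + 1*0.3913 + 27*0.1739
= -2.6088 + 0.3913 + 4.6953
= 2.4778

E[X] = 2.4778


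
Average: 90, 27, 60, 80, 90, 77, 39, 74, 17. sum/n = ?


Sum = 90 + 27 + 60 + 80 + 90 + 77 + 39 + 74 + 17 = 554
n = 9
Mean = 554/9 = 61.5556

Mean = 61.5556


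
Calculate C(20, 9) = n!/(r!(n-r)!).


C(20,9) = 20!/(9! × 11!)
= 2432902008176640000/(362880 × 39916800)
= 167960

C(20,9) = 167960


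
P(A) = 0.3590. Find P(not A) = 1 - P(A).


P(not A) = 1 - 0.3590 = 0.6410

P(not A) = 0.6410


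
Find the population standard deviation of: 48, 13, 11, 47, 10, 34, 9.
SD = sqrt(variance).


Mean = 24.5714
Variance = 273.3878
SD = sqrt(273.3878) = 16.5344

SD = 16.5344


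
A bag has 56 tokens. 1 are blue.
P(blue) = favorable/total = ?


P = 1/56 = 0.0179

P = 0.0179


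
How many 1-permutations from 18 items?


P(18,1) = 18!/17!
= 6402373705728000/355687428096000
= 18

P(18,1) = 18


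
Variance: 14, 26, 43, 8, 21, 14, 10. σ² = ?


Mean = 19.4286
Squared deviations: 29.4694, 43.1837, 555.6122, 130.6122, 2.4694, 29.4694, 88.8980
Sum = 879.7143
Variance = 879.7143/7 = 125.6735

Variance = 125.6735


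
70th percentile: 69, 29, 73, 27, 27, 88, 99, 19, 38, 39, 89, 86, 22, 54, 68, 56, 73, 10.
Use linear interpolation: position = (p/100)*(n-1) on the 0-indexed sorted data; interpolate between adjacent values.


Sorted: 10, 19, 22, 27, 27, 29, 38, 39, 54, 56, 68, 69, 73, 73, 86, 88, 89, 99
n = 18
Index = 70/100 * 17 = 11.9000
Lower = data[11] = 69, Upper = data[12] = 73
P70 = 69 + 0.9000*(4) = 72.6000

P70 = 72.6000


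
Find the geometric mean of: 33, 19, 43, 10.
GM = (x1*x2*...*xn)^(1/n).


Product = 33 × 19 × 43 × 10 = 269610
GM = 269610^(1/4) = 22.7868

GM = 22.7868


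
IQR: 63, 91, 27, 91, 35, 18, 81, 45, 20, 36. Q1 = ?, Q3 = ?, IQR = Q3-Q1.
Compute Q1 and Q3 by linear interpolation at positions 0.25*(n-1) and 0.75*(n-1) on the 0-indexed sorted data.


Sorted: 18, 20, 27, 35, 36, 45, 63, 81, 91, 91
Q1 (25th %ile) = 29.0000
Q3 (75th %ile) = 76.5000
IQR = 76.5000 - 29.0000 = 47.5000

IQR = 47.5000


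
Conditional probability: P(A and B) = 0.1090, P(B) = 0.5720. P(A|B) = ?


P(A|B) = 0.1090/0.5720 = 0.1906

P(A|B) = 0.1906


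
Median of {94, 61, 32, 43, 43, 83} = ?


Sorted: 32, 43, 43, 61, 83, 94
n = 6 (even)
Middle values: 43 and 61
Median = (43+61)/2 = 52.0000

Median = 52.0000


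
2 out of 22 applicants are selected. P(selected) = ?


P = 2/22 = 0.0909

P = 0.0909


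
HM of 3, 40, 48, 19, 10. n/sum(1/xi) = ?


Sum of reciprocals = 1/3 + 1/40 + 1/48 + 1/19 + 1/10 = 0.531798
HM = 5/0.531798 = 9.4021

HM = 9.4021


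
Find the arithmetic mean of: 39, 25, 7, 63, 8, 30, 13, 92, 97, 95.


Sum = 39 + 25 + 7 + 63 + 8 + 30 + 13 + 92 + 97 + 95 = 469
n = 10
Mean = 469/10 = 46.9000

Mean = 46.9000


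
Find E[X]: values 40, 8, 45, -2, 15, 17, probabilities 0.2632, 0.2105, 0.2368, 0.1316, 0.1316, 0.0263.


E[X] = 40*0.2632 + 8*0.2105 + 45*0.2368 - 2*0.1316 + 15*0.1316 + 17*0.0263
= 10.5280 + 1.6840 + 10.6560 - 0.2632 + 1.9740 + 0.4471
= 25.0259

E[X] = 25.0259


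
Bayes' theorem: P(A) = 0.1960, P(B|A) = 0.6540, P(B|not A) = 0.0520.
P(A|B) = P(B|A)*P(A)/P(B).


P(B) = P(B|A)*P(A) + P(B|A')*P(A')
= 0.6540*0.1960 + 0.0520*0.8040
= 0.128184 + 0.041808 = 0.169992
P(A|B) = 0.128184/0.169992 = 0.7541

P(A|B) = 0.7541


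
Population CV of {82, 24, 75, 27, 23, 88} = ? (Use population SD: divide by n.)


Mean = 53.1667
SD = 28.7716
CV = (28.7716/53.1667)*100 = 54.1159%

CV = 54.1159%


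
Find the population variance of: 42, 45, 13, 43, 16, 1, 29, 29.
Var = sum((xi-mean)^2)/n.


Mean = 27.2500
Squared deviations: 217.5625, 315.0625, 203.0625, 248.0625, 126.5625, 689.0625, 3.0625, 3.0625
Sum = 1805.5000
Variance = 1805.5000/8 = 225.6875

Variance = 225.6875


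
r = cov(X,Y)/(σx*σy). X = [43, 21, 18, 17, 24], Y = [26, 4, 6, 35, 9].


Mean X = 24.6000, Mean Y = 16.0000
SD X = 9.520504, SD Y = 12.280065
Cov = 30.600000
r = 30.600000/(9.520504*12.280065) = 0.2617

r = 0.2617


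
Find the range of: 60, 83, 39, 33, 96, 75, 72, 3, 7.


Max = 96, Min = 3
Range = 96 - 3 = 93

Range = 93


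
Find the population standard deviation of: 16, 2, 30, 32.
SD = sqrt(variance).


Mean = 20.0000
Variance = 146.0000
SD = sqrt(146.0000) = 12.0830

SD = 12.0830


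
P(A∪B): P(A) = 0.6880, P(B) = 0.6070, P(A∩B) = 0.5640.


P(A∪B) = 0.6880 + 0.6070 - 0.5640
= 1.2950 - 0.5640
= 0.7310

P(A∪B) = 0.7310


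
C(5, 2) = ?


C(5,2) = 5!/(2! × 3!)
= 120/(2 × 6)
= 10

C(5,2) = 10


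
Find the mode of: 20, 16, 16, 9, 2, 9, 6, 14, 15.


Frequencies: 2:1, 6:1, 9:2, 14:1, 15:1, 16:2, 20:1
Max frequency = 2
Mode = 9, 16

Mode = 9, 16


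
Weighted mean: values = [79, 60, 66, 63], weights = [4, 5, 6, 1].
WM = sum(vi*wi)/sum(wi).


Numerator = 79*4 + 60*5 + 66*6 + 63*1 = 1075
Denominator = 4 + 5 + 6 + 1 = 16
WM = 1075/16 = 67.1875

WM = 67.1875


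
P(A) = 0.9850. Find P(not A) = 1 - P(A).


P(not A) = 1 - 0.9850 = 0.0150

P(not A) = 0.0150


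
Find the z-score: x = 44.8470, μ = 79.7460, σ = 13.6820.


z = (44.8470 - 79.7460)/13.6820
= -34.8990/13.6820
= -2.5507

z = -2.5507


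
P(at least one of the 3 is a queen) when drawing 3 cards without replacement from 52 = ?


P(at least one) = 1 - P(none)
P(none) = (48/52) × (47/51) × (46/50) = 0.782624
P(at least one) = 1 - 0.782624 = 0.2174

P = 0.2174


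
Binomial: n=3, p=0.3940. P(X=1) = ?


C(3,1) = 3
p^1 = 0.394000
(1-p)^2 = 0.367236
P = 3 * 0.394000 * 0.367236 = 0.4341

P(X=1) = 0.4341


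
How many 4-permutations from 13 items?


P(13,4) = 13!/9!
= 6227020800/362880
= 17160

P(13,4) = 17160


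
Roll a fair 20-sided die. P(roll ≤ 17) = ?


Favorable outcomes (roll ≤ 17): 17
Total outcomes = 20
P = 17/20 = 0.8500

P = 0.8500


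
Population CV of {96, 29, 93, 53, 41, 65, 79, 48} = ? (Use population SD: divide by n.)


Mean = 63.0000
SD = 22.9510
CV = (22.9510/63.0000)*100 = 36.4302%

CV = 36.4302%


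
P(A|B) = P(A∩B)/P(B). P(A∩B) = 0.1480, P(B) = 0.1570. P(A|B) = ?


P(A|B) = 0.1480/0.1570 = 0.9427

P(A|B) = 0.9427


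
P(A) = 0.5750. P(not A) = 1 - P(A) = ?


P(not A) = 1 - 0.5750 = 0.4250

P(not A) = 0.4250


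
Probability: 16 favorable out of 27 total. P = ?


P = 16/27 = 0.5926

P = 0.5926


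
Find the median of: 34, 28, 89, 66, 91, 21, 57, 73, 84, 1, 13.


Sorted: 1, 13, 21, 28, 34, 57, 66, 73, 84, 89, 91
n = 11 (odd)
Middle value = 57

Median = 57


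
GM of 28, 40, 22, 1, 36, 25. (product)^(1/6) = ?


Product = 28 × 40 × 22 × 1 × 36 × 25 = 22176000
GM = 22176000^(1/6) = 16.7615

GM = 16.7615


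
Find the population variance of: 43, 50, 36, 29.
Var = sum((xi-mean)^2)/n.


Mean = 39.5000
Squared deviations: 12.2500, 110.2500, 12.2500, 110.2500
Sum = 245.0000
Variance = 245.0000/4 = 61.2500

Variance = 61.2500


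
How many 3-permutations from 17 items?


P(17,3) = 17!/14!
= 355687428096000/87178291200
= 4080

P(17,3) = 4080


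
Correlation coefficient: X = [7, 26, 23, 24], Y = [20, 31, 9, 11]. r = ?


Mean X = 20.0000, Mean Y = 17.7500
SD X = 7.582875, SD Y = 8.699856
Cov = -0.750000
r = -0.750000/(7.582875*8.699856) = -0.0114

r = -0.0114


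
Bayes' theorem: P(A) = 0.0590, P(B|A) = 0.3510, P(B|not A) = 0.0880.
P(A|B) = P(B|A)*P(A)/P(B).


P(B) = P(B|A)*P(A) + P(B|A')*P(A')
= 0.3510*0.0590 + 0.0880*0.9410
= 0.020709 + 0.082808 = 0.103517
P(A|B) = 0.020709/0.103517 = 0.2001

P(A|B) = 0.2001


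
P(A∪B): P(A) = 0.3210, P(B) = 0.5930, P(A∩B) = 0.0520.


P(A∪B) = 0.3210 + 0.5930 - 0.0520
= 0.9140 - 0.0520
= 0.8620

P(A∪B) = 0.8620


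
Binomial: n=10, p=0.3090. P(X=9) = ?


C(10,9) = 10
p^9 = 2.568185e-05
(1-p)^1 = 0.691000
P = 10 * 2.568185e-05 * 0.691000 = 0.0002

P(X=9) = 0.0002


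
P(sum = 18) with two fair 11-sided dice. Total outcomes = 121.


Total outcomes = 11×11 = 121
Favorable (sum = 18): 5
P = 5/121 = 0.0413

P = 0.0413


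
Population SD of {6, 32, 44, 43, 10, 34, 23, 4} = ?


Mean = 24.5000
Variance = 230.5000
SD = sqrt(230.5000) = 15.1822

SD = 15.1822


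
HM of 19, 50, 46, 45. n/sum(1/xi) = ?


Sum of reciprocals = 1/19 + 1/50 + 1/46 + 1/45 = 0.116593
HM = 4/0.116593 = 34.3074

HM = 34.3074


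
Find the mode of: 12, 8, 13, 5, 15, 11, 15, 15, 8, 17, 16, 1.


Frequencies: 1:1, 5:1, 8:2, 11:1, 12:1, 13:1, 15:3, 16:1, 17:1
Max frequency = 3
Mode = 15

Mode = 15


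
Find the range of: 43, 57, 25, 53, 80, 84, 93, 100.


Max = 100, Min = 25
Range = 100 - 25 = 75

Range = 75


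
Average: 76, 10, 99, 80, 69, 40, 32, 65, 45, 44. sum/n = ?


Sum = 76 + 10 + 99 + 80 + 69 + 40 + 32 + 65 + 45 + 44 = 560
n = 10
Mean = 560/10 = 56.0000

Mean = 56.0000


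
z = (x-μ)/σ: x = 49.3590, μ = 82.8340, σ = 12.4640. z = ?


z = (49.3590 - 82.8340)/12.4640
= -33.4750/12.4640
= -2.6857

z = -2.6857


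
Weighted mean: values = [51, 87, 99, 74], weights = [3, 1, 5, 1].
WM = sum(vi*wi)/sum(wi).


Numerator = 51*3 + 87*1 + 99*5 + 74*1 = 809
Denominator = 3 + 1 + 5 + 1 = 10
WM = 809/10 = 80.9000

WM = 80.9000


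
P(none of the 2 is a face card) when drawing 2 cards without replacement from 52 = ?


P(no face cards) = (40/52) × (39/51)
= 0.5882

P = 0.5882


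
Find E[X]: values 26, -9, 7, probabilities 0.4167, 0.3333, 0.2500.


E[X] = 26*0.4167 - 9*0.3333 + 7*0.2500
= 10.8342 - 2.9997 + 1.7500
= 9.5845

E[X] = 9.5845


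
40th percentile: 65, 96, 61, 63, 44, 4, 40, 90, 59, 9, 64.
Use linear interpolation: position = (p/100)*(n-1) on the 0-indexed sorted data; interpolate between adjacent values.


Sorted: 4, 9, 40, 44, 59, 61, 63, 64, 65, 90, 96
n = 11
Index = 40/100 * 10 = 4.0000
Lower = data[4] = 59, Upper = data[5] = 61
P40 = 59 + 0*(2) = 59.0000

P40 = 59.0000


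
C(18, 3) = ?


C(18,3) = 18!/(3! × 15!)
= 6402373705728000/(6 × 1307674368000)
= 816

C(18,3) = 816


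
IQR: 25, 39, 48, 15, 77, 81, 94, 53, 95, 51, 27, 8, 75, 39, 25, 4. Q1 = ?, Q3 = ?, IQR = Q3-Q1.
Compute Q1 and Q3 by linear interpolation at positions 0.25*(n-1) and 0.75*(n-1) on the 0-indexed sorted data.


Sorted: 4, 8, 15, 25, 25, 27, 39, 39, 48, 51, 53, 75, 77, 81, 94, 95
Q1 (25th %ile) = 25.0000
Q3 (75th %ile) = 75.5000
IQR = 75.5000 - 25.0000 = 50.5000

IQR = 50.5000


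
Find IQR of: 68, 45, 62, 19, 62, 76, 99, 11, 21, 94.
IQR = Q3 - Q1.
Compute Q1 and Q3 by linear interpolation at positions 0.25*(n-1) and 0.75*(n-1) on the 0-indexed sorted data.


Sorted: 11, 19, 21, 45, 62, 62, 68, 76, 94, 99
Q1 (25th %ile) = 27.0000
Q3 (75th %ile) = 74.0000
IQR = 74.0000 - 27.0000 = 47.0000

IQR = 47.0000


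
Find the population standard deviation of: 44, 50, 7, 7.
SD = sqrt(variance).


Mean = 27.0000
Variance = 404.5000
SD = sqrt(404.5000) = 20.1122

SD = 20.1122


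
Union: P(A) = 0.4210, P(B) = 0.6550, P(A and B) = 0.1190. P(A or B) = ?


P(A∪B) = 0.4210 + 0.6550 - 0.1190
= 1.0760 - 0.1190
= 0.9570

P(A∪B) = 0.9570


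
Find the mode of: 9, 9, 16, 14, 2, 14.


Frequencies: 2:1, 9:2, 14:2, 16:1
Max frequency = 2
Mode = 9, 14

Mode = 9, 14


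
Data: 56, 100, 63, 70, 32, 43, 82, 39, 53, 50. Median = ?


Sorted: 32, 39, 43, 50, 53, 56, 63, 70, 82, 100
n = 10 (even)
Middle values: 53 and 56
Median = (53+56)/2 = 54.5000

Median = 54.5000


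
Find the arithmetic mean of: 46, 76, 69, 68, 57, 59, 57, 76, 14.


Sum = 46 + 76 + 69 + 68 + 57 + 59 + 57 + 76 + 14 = 522
n = 9
Mean = 522/9 = 58.0000

Mean = 58.0000


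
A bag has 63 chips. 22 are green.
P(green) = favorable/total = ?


P = 22/63 = 0.3492

P = 0.3492


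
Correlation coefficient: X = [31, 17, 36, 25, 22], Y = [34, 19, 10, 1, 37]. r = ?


Mean X = 26.2000, Mean Y = 20.2000
SD X = 6.675328, SD Y = 13.760814
Cov = -14.040000
r = -14.040000/(6.675328*13.760814) = -0.1528

r = -0.1528


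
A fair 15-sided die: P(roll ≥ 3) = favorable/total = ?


Favorable outcomes (roll ≥ 3): 13
Total outcomes = 15
P = 13/15 = 0.8667

P = 0.8667


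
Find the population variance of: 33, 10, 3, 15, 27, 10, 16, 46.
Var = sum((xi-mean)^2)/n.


Mean = 20.0000
Squared deviations: 169.0000, 100.0000, 289.0000, 25.0000, 49.0000, 100.0000, 16.0000, 676.0000
Sum = 1424.0000
Variance = 1424.0000/8 = 178.0000

Variance = 178.0000


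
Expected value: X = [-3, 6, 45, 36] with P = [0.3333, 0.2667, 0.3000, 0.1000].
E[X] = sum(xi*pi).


E[X] = -3*0.3333 + 6*0.2667 + 45*0.3000 + 36*0.1000
= -0.9999 + 1.6002 + 13.5000 + 3.6000
= 17.7003

E[X] = 17.7003


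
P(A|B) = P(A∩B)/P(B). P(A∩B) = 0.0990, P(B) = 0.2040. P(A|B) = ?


P(A|B) = 0.0990/0.2040 = 0.4853

P(A|B) = 0.4853


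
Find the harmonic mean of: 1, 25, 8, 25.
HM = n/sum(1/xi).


Sum of reciprocals = 1/1 + 1/25 + 1/8 + 1/25 = 1.205000
HM = 4/1.205000 = 3.3195

HM = 3.3195


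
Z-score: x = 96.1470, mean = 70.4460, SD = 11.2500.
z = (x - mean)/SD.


z = (96.1470 - 70.4460)/11.2500
= 25.7010/11.2500
= 2.2845

z = 2.2845


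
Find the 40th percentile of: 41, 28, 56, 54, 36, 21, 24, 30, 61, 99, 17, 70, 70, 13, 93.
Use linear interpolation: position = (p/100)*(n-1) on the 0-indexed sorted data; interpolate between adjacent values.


Sorted: 13, 17, 21, 24, 28, 30, 36, 41, 54, 56, 61, 70, 70, 93, 99
n = 15
Index = 40/100 * 14 = 5.6000
Lower = data[5] = 30, Upper = data[6] = 36
P40 = 30 + 0.6000*(6) = 33.6000

P40 = 33.6000


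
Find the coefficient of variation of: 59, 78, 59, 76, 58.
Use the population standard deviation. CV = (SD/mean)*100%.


Mean = 66.0000
SD = 9.0111
CV = (9.0111/66.0000)*100 = 13.6532%

CV = 13.6532%


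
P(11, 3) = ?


P(11,3) = 11!/8!
= 39916800/40320
= 990

P(11,3) = 990


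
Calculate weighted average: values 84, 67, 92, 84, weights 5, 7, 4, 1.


Numerator = 84*5 + 67*7 + 92*4 + 84*1 = 1341
Denominator = 5 + 7 + 4 + 1 = 17
WM = 1341/17 = 78.8824

WM = 78.8824


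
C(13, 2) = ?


C(13,2) = 13!/(2! × 11!)
= 6227020800/(2 × 39916800)
= 78

C(13,2) = 78


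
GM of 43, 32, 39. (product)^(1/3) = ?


Product = 43 × 32 × 39 = 53664
GM = 53664^(1/3) = 37.7191

GM = 37.7191


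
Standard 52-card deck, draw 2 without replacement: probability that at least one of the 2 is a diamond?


P(at least one) = 1 - P(none)
P(none) = (39/52) × (38/51) = 0.558824
P(at least one) = 1 - 0.558824 = 0.4412

P = 0.4412


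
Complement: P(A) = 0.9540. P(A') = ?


P(not A) = 1 - 0.9540 = 0.0460

P(not A) = 0.0460


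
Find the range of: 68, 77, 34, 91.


Max = 91, Min = 34
Range = 91 - 34 = 57

Range = 57


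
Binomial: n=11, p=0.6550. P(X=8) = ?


C(11,8) = 165
p^8 = 0.033879
(1-p)^3 = 0.041064
P = 165 * 0.033879 * 0.041064 = 0.2295

P(X=8) = 0.2295


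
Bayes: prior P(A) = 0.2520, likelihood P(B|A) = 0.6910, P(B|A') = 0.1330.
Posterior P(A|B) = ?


P(B) = P(B|A)*P(A) + P(B|A')*P(A')
= 0.6910*0.2520 + 0.1330*0.7480
= 0.174132 + 0.099484 = 0.273616
P(A|B) = 0.174132/0.273616 = 0.6364

P(A|B) = 0.6364


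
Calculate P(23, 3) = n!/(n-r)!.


P(23,3) = 23!/20!
= 25852016738884976640000/2432902008176640000
= 10626

P(23,3) = 10626


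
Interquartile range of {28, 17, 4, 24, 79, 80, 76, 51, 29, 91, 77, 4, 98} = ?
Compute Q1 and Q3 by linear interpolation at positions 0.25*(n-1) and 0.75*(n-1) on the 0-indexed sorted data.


Sorted: 4, 4, 17, 24, 28, 29, 51, 76, 77, 79, 80, 91, 98
Q1 (25th %ile) = 24.0000
Q3 (75th %ile) = 79.0000
IQR = 79.0000 - 24.0000 = 55.0000

IQR = 55.0000


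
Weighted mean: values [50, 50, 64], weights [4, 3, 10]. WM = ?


Numerator = 50*4 + 50*3 + 64*10 = 990
Denominator = 4 + 3 + 10 = 17
WM = 990/17 = 58.2353

WM = 58.2353


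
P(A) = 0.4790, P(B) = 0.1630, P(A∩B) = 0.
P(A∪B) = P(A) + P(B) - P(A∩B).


P(A∪B) = 0.4790 + 0.1630 - 0
= 0.6420 - 0
= 0.6420

P(A∪B) = 0.6420


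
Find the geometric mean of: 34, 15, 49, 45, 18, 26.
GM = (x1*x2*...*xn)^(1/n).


Product = 34 × 15 × 49 × 45 × 18 × 26 = 526289400
GM = 526289400^(1/6) = 28.4143

GM = 28.4143


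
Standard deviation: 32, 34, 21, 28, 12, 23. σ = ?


Mean = 25.0000
Variance = 54.6667
SD = sqrt(54.6667) = 7.3937

SD = 7.3937


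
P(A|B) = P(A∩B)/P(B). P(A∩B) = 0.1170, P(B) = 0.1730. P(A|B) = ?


P(A|B) = 0.1170/0.1730 = 0.6763

P(A|B) = 0.6763


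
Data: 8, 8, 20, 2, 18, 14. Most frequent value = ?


Frequencies: 2:1, 8:2, 14:1, 18:1, 20:1
Max frequency = 2
Mode = 8

Mode = 8


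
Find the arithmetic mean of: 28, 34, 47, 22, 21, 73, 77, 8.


Sum = 28 + 34 + 47 + 22 + 21 + 73 + 77 + 8 = 310
n = 8
Mean = 310/8 = 38.7500

Mean = 38.7500


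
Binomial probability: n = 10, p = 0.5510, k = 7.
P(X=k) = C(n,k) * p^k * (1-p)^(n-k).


C(10,7) = 120
p^7 = 0.015419
(1-p)^3 = 0.090519
P = 120 * 0.015419 * 0.090519 = 0.1675

P(X=7) = 0.1675


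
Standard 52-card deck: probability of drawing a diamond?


13 diamonds in 52 cards
P = 13/52 = 0.2500

P = 0.2500


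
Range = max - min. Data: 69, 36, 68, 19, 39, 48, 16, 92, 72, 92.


Max = 92, Min = 16
Range = 92 - 16 = 76

Range = 76


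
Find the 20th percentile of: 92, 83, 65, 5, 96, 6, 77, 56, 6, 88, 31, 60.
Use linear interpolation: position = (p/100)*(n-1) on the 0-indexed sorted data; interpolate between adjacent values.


Sorted: 5, 6, 6, 31, 56, 60, 65, 77, 83, 88, 92, 96
n = 12
Index = 20/100 * 11 = 2.2000
Lower = data[2] = 6, Upper = data[3] = 31
P20 = 6 + 0.2000*(25) = 11.0000

P20 = 11.0000


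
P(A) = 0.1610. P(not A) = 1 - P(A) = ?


P(not A) = 1 - 0.1610 = 0.8390

P(not A) = 0.8390


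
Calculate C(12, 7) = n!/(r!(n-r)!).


C(12,7) = 12!/(7! × 5!)
= 479001600/(5040 × 120)
= 792

C(12,7) = 792


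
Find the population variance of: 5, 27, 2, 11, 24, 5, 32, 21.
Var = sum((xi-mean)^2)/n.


Mean = 15.8750
Squared deviations: 118.2656, 123.7656, 192.5156, 23.7656, 66.0156, 118.2656, 260.0156, 26.2656
Sum = 928.8750
Variance = 928.8750/8 = 116.1094

Variance = 116.1094


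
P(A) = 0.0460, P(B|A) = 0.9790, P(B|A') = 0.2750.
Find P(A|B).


P(B) = P(B|A)*P(A) + P(B|A')*P(A')
= 0.9790*0.0460 + 0.2750*0.9540
= 0.045034 + 0.262350 = 0.307384
P(A|B) = 0.045034/0.307384 = 0.1465

P(A|B) = 0.1465


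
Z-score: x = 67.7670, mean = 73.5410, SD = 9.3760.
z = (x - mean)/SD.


z = (67.7670 - 73.5410)/9.3760
= -5.7740/9.3760
= -0.6158

z = -0.6158


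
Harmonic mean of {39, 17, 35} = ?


Sum of reciprocals = 1/39 + 1/17 + 1/35 = 0.113036
HM = 3/0.113036 = 26.5402

HM = 26.5402


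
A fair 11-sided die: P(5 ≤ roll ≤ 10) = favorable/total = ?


Favorable outcomes (5 ≤ roll ≤ 10): 6
Total outcomes = 11
P = 6/11 = 0.5455

P = 0.5455


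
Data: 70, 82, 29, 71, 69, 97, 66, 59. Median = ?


Sorted: 29, 59, 66, 69, 70, 71, 82, 97
n = 8 (even)
Middle values: 69 and 70
Median = (69+70)/2 = 69.5000

Median = 69.5000


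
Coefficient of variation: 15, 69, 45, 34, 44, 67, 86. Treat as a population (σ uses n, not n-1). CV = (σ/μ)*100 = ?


Mean = 51.4286
SD = 22.2766
CV = (22.2766/51.4286)*100 = 43.3155%

CV = 43.3155%


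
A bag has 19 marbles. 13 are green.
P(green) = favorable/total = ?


P = 13/19 = 0.6842

P = 0.6842


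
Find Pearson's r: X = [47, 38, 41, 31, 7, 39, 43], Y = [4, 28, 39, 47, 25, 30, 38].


Mean X = 35.1429, Mean Y = 30.1429
SD X = 12.356936, SD Y = 12.755151
Cov = -18.306122
r = -18.306122/(12.356936*12.755151) = -0.1161

r = -0.1161


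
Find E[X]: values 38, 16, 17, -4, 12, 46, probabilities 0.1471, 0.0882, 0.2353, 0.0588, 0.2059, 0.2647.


E[X] = 38*0.1471 + 16*0.0882 + 17*0.2353 - 4*0.0588 + 12*0.2059 + 46*0.2647
= 5.5898 + 1.4112 + 4.0001 - 0.2352 + 2.4708 + 12.1762
= 25.4129

E[X] = 25.4129


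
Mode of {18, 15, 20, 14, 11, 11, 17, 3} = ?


Frequencies: 3:1, 11:2, 14:1, 15:1, 17:1, 18:1, 20:1
Max frequency = 2
Mode = 11

Mode = 11


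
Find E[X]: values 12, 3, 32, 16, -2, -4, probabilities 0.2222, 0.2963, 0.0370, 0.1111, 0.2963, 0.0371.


E[X] = 12*0.2222 + 3*0.2963 + 32*0.0370 + 16*0.1111 - 2*0.2963 - 4*0.0371
= 2.6664 + 0.8889 + 1.1840 + 1.7776 - 0.5926 - 0.1484
= 5.7759

E[X] = 5.7759


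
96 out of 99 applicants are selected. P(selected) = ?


P = 96/99 = 0.9697

P = 0.9697


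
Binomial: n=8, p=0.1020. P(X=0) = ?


C(8,0) = 1
p^0 = 1.000000
(1-p)^8 = 0.422874
P = 1 * 1.000000 * 0.422874 = 0.4229

P(X=0) = 0.4229


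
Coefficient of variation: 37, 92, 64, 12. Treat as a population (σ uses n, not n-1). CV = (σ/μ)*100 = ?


Mean = 51.2500
SD = 29.8611
CV = (29.8611/51.2500)*100 = 58.2656%

CV = 58.2656%


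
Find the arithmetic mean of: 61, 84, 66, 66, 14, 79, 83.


Sum = 61 + 84 + 66 + 66 + 14 + 79 + 83 = 453
n = 7
Mean = 453/7 = 64.7143

Mean = 64.7143


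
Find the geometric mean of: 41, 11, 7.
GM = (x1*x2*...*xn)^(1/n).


Product = 41 × 11 × 7 = 3157
GM = 3157^(1/3) = 14.6698

GM = 14.6698


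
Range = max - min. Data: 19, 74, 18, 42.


Max = 74, Min = 18
Range = 74 - 18 = 56

Range = 56


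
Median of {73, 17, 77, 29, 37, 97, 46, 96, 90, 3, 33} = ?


Sorted: 3, 17, 29, 33, 37, 46, 73, 77, 90, 96, 97
n = 11 (odd)
Middle value = 46

Median = 46


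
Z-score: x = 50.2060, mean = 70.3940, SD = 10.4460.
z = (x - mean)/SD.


z = (50.2060 - 70.3940)/10.4460
= -20.1880/10.4460
= -1.9326

z = -1.9326


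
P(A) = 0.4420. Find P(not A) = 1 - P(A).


P(not A) = 1 - 0.4420 = 0.5580

P(not A) = 0.5580


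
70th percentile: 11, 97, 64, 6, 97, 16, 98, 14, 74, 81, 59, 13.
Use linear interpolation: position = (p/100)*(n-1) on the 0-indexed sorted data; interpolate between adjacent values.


Sorted: 6, 11, 13, 14, 16, 59, 64, 74, 81, 97, 97, 98
n = 12
Index = 70/100 * 11 = 7.7000
Lower = data[7] = 74, Upper = data[8] = 81
P70 = 74 + 0.7000*(7) = 78.9000

P70 = 78.9000


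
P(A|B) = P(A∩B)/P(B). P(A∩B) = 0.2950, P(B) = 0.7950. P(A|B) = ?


P(A|B) = 0.2950/0.7950 = 0.3711

P(A|B) = 0.3711


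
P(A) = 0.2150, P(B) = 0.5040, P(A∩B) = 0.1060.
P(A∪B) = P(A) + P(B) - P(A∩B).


P(A∪B) = 0.2150 + 0.5040 - 0.1060
= 0.7190 - 0.1060
= 0.6130

P(A∪B) = 0.6130


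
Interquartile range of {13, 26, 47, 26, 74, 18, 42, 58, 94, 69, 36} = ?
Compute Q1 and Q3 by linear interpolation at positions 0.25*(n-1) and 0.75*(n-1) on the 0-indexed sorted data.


Sorted: 13, 18, 26, 26, 36, 42, 47, 58, 69, 74, 94
Q1 (25th %ile) = 26.0000
Q3 (75th %ile) = 63.5000
IQR = 63.5000 - 26.0000 = 37.5000

IQR = 37.5000


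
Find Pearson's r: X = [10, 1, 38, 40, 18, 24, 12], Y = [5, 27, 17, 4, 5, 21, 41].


Mean X = 20.4286, Mean Y = 17.1429
SD X = 13.457416, SD Y = 12.811028
Cov = -68.918367
r = -68.918367/(13.457416*12.811028) = -0.3998

r = -0.3998


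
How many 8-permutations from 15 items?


P(15,8) = 15!/7!
= 1307674368000/5040
= 259459200

P(15,8) = 259459200


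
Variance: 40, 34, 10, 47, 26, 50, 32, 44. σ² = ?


Mean = 35.3750
Squared deviations: 21.3906, 1.8906, 643.8906, 135.1406, 87.8906, 213.8906, 11.3906, 74.3906
Sum = 1189.8750
Variance = 1189.8750/8 = 148.7344

Variance = 148.7344


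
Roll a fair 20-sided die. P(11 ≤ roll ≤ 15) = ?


Favorable outcomes (11 ≤ roll ≤ 15): 5
Total outcomes = 20
P = 5/20 = 0.2500

P = 0.2500


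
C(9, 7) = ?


C(9,7) = 9!/(7! × 2!)
= 362880/(5040 × 2)
= 36

C(9,7) = 36


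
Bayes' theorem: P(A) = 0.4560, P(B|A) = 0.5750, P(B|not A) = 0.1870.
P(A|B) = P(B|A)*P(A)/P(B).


P(B) = P(B|A)*P(A) + P(B|A')*P(A')
= 0.5750*0.4560 + 0.1870*0.5440
= 0.262200 + 0.101728 = 0.363928
P(A|B) = 0.262200/0.363928 = 0.7205

P(A|B) = 0.7205


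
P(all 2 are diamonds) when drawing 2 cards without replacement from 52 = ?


P(all diamonds) = (13/52) × (12/51)
= 0.0588

P = 0.0588


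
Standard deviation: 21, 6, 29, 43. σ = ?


Mean = 24.7500
Variance = 179.1875
SD = sqrt(179.1875) = 13.3861

SD = 13.3861


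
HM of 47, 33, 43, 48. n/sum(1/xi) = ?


Sum of reciprocals = 1/47 + 1/33 + 1/43 + 1/48 = 0.095669
HM = 4/0.095669 = 41.8109

HM = 41.8109


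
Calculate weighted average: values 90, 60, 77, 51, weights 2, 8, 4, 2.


Numerator = 90*2 + 60*8 + 77*4 + 51*2 = 1070
Denominator = 2 + 8 + 4 + 2 = 16
WM = 1070/16 = 66.8750

WM = 66.8750


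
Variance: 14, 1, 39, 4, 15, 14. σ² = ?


Mean = 14.5000
Squared deviations: 0.2500, 182.2500, 600.2500, 110.2500, 0.2500, 0.2500
Sum = 893.5000
Variance = 893.5000/6 = 148.9167

Variance = 148.9167


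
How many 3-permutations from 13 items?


P(13,3) = 13!/10!
= 6227020800/3628800
= 1716

P(13,3) = 1716


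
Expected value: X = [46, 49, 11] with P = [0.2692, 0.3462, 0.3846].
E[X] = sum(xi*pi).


E[X] = 46*0.2692 + 49*0.3462 + 11*0.3846
= 12.3832 + 16.9638 + 4.2306
= 33.5776

E[X] = 33.5776


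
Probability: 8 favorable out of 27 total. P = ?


P = 8/27 = 0.2963

P = 0.2963


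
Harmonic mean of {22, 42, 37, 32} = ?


Sum of reciprocals = 1/22 + 1/42 + 1/37 + 1/32 = 0.127541
HM = 4/0.127541 = 31.3624

HM = 31.3624


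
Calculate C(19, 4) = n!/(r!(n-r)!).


C(19,4) = 19!/(4! × 15!)
= 121645100408832000/(24 × 1307674368000)
= 3876

C(19,4) = 3876


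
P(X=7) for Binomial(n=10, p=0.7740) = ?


C(10,7) = 120
p^7 = 0.166413
(1-p)^3 = 0.011543
P = 120 * 0.166413 * 0.011543 = 0.2305

P(X=7) = 0.2305


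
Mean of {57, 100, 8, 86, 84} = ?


Sum = 57 + 100 + 8 + 86 + 84 = 335
n = 5
Mean = 335/5 = 67.0000

Mean = 67.0000


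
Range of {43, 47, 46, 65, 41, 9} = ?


Max = 65, Min = 9
Range = 65 - 9 = 56

Range = 56


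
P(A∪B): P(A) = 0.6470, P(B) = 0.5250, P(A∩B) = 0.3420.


P(A∪B) = 0.6470 + 0.5250 - 0.3420
= 1.1720 - 0.3420
= 0.8300

P(A∪B) = 0.8300


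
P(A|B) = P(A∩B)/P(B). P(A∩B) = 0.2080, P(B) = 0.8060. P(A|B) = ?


P(A|B) = 0.2080/0.8060 = 0.2581

P(A|B) = 0.2581


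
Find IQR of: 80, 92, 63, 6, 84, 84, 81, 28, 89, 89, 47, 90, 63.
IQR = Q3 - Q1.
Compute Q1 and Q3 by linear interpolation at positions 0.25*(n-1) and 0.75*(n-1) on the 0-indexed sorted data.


Sorted: 6, 28, 47, 63, 63, 80, 81, 84, 84, 89, 89, 90, 92
Q1 (25th %ile) = 63.0000
Q3 (75th %ile) = 89.0000
IQR = 89.0000 - 63.0000 = 26.0000

IQR = 26.0000


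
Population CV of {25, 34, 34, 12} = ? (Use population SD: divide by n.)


Mean = 26.2500
SD = 9.0104
CV = (9.0104/26.2500)*100 = 34.3254%

CV = 34.3254%


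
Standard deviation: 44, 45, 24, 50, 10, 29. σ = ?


Mean = 33.6667
Variance = 196.2222
SD = sqrt(196.2222) = 14.0079

SD = 14.0079


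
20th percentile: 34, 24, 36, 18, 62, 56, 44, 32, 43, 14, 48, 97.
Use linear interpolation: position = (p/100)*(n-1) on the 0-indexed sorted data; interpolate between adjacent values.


Sorted: 14, 18, 24, 32, 34, 36, 43, 44, 48, 56, 62, 97
n = 12
Index = 20/100 * 11 = 2.2000
Lower = data[2] = 24, Upper = data[3] = 32
P20 = 24 + 0.2000*(8) = 25.6000

P20 = 25.6000


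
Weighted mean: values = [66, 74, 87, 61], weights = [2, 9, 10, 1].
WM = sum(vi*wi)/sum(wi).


Numerator = 66*2 + 74*9 + 87*10 + 61*1 = 1729
Denominator = 2 + 9 + 10 + 1 = 22
WM = 1729/22 = 78.5909

WM = 78.5909


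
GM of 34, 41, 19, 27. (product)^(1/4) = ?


Product = 34 × 41 × 19 × 27 = 715122
GM = 715122^(1/4) = 29.0800

GM = 29.0800


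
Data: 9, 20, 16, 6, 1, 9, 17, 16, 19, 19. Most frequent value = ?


Frequencies: 1:1, 6:1, 9:2, 16:2, 17:1, 19:2, 20:1
Max frequency = 2
Mode = 9, 16, 19

Mode = 9, 16, 19


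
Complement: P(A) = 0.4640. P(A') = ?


P(not A) = 1 - 0.4640 = 0.5360

P(not A) = 0.5360


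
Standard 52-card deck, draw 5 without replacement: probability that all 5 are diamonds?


P(all diamonds) = (13/52) × (12/51) × (11/50) × (10/49) × (9/48)
= 0.0005

P = 0.0005


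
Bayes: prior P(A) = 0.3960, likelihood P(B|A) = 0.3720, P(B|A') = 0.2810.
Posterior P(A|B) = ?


P(B) = P(B|A)*P(A) + P(B|A')*P(A')
= 0.3720*0.3960 + 0.2810*0.6040
= 0.147312 + 0.169724 = 0.317036
P(A|B) = 0.147312/0.317036 = 0.4647

P(A|B) = 0.4647


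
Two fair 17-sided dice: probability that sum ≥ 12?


Total outcomes = 17×17 = 289
Favorable (sum ≥ 12): 234
P = 234/289 = 0.8097

P = 0.8097


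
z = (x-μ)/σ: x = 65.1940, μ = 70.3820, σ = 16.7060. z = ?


z = (65.1940 - 70.3820)/16.7060
= -5.1880/16.7060
= -0.3105

z = -0.3105


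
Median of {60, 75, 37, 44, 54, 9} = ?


Sorted: 9, 37, 44, 54, 60, 75
n = 6 (even)
Middle values: 44 and 54
Median = (44+54)/2 = 49.0000

Median = 49.0000


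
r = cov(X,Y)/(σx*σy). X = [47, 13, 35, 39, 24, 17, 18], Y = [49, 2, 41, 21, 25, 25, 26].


Mean X = 27.5714, Mean Y = 27.0000
SD X = 11.902666, SD Y = 13.887301
Cov = 123.571429
r = 123.571429/(11.902666*13.887301) = 0.7476

r = 0.7476


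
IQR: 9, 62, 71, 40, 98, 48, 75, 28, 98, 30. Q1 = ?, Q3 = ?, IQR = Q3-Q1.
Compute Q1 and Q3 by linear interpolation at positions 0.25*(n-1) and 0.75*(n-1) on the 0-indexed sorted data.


Sorted: 9, 28, 30, 40, 48, 62, 71, 75, 98, 98
Q1 (25th %ile) = 32.5000
Q3 (75th %ile) = 74.0000
IQR = 74.0000 - 32.5000 = 41.5000

IQR = 41.5000


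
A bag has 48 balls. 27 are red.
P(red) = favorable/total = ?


P = 27/48 = 0.5625

P = 0.5625


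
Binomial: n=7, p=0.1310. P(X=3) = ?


C(7,3) = 35
p^3 = 0.002248
(1-p)^4 = 0.570268
P = 35 * 0.002248 * 0.570268 = 0.0449

P(X=3) = 0.0449


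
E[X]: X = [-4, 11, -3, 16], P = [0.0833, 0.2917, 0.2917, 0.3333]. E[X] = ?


E[X] = -4*0.0833 + 11*0.2917 - 3*0.2917 + 16*0.3333
= -0.3332 + 3.2087 - 0.8751 + 5.3328
= 7.3332

E[X] = 7.3332


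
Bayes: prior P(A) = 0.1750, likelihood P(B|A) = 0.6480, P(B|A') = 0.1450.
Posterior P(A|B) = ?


P(B) = P(B|A)*P(A) + P(B|A')*P(A')
= 0.6480*0.1750 + 0.1450*0.8250
= 0.113400 + 0.119625 = 0.233025
P(A|B) = 0.113400/0.233025 = 0.4866

P(A|B) = 0.4866


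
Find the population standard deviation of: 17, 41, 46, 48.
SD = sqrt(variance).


Mean = 38.0000
Variance = 153.5000
SD = sqrt(153.5000) = 12.3895

SD = 12.3895


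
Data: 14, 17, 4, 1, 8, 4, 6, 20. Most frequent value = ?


Frequencies: 1:1, 4:2, 6:1, 8:1, 14:1, 17:1, 20:1
Max frequency = 2
Mode = 4

Mode = 4


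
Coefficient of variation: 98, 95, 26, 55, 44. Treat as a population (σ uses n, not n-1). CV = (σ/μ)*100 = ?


Mean = 63.6000
SD = 28.4296
CV = (28.4296/63.6000)*100 = 44.7006%

CV = 44.7006%
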